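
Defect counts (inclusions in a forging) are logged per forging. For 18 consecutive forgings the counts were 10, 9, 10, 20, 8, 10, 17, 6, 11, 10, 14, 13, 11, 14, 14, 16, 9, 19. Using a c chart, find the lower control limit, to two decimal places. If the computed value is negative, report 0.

1.77

c̄ = (10 + 9 + 10 + 20 + 8 + 10 + 17 + 6 + 11 + 10 + 14 + 13 + 11 + 14 + 14 + 16 + 9 + 19) / 18 = 221 / 18 = 12.2778
LCL = c̄ − 3√c̄ = 12.2778 − 3 × 3.5040 = 1.7659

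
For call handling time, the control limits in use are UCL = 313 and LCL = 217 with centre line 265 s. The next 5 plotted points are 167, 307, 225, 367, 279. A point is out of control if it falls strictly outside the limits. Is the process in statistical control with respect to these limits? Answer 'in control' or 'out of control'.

Compare each point to [217, 313]: sample 1 = 167 < LCL; sample 4 = 367 > UCL.

out of control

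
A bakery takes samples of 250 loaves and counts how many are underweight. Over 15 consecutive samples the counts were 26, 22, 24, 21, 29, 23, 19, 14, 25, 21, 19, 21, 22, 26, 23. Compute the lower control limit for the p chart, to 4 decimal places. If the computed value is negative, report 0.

0.0352

p̄ = Σdᵢ / (k·n) = 335 / (15 × 250) = 0.08933
LCL = p̄ − 3·√(p̄(1−p̄)/n) = 0.08933 − 3 × 0.01804 = 0.03522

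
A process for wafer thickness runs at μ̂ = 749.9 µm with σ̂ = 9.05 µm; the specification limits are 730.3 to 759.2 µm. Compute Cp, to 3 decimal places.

0.532

Cp = (USL − LSL) / (6σ̂) = (759.2 − 730.3) / (6 × 9.05) = 28.9000 / 54.3000 = 0.5322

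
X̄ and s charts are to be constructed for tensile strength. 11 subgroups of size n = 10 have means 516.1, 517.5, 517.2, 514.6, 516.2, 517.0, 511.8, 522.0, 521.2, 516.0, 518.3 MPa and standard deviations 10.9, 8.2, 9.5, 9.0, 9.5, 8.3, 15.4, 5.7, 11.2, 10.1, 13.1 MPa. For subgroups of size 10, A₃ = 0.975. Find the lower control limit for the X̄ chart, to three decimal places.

X̄̄ = (516.1 + 517.5 + 517.2 + 514.6 + 516.2 + 517.0 + 511.8 + 522.0 + 521.2 + 516.0 + 518.3) / 11 = 517.0818
s̄ = (10.9 + 8.2 + 9.5 + 9.0 + 9.5 + 8.3 + 15.4 + 5.7 + 11.2 + 10.1 + 13.1) / 11 = 10.0818
LCL = X̄̄ − A₃·s̄ = 517.0818 − 0.975 × 10.0818 = 507.2520

507.252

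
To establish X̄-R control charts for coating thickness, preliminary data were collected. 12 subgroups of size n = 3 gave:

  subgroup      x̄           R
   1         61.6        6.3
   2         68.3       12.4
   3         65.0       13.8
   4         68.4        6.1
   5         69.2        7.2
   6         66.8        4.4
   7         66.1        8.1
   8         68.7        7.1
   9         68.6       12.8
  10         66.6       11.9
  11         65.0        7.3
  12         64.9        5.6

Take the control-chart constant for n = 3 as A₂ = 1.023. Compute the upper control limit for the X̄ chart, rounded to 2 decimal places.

X̄̄ = (61.6 + 68.3 + 65.0 + 68.4 + 69.2 + 66.8 + 66.1 + 68.7 + 68.6 + 66.6 + 65.0 + 64.9) / 12 = 799.2000 / 12 = 66.6000
R̄ = (6.3 + 12.4 + 13.8 + 6.1 + 7.2 + 4.4 + 8.1 + 7.1 + 12.8 + 11.9 + 7.3 + 5.6) / 12 = 103.0000 / 12 = 8.5833
UCL = X̄̄ + A₂·R̄ = 66.6000 + 1.023 × 8.5833 = 75.3808

75.38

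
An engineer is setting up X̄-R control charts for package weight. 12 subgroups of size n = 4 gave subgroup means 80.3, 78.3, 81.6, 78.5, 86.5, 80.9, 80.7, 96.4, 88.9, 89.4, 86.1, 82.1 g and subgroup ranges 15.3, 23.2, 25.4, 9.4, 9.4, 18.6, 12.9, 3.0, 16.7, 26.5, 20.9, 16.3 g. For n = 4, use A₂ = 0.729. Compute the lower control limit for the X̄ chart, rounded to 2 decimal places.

72.14

X̄̄ = (80.3 + 78.3 + 81.6 + 78.5 + 86.5 + 80.9 + 80.7 + 96.4 + 88.9 + 89.4 + 86.1 + 82.1) / 12 = 1009.7000 / 12 = 84.1417
R̄ = (15.3 + 23.2 + 25.4 + 9.4 + 9.4 + 18.6 + 12.9 + 3.0 + 16.7 + 26.5 + 20.9 + 16.3) / 12 = 197.6000 / 12 = 16.4667
LCL = X̄̄ − A₂·R̄ = 84.1417 − 0.729 × 16.4667 = 72.1375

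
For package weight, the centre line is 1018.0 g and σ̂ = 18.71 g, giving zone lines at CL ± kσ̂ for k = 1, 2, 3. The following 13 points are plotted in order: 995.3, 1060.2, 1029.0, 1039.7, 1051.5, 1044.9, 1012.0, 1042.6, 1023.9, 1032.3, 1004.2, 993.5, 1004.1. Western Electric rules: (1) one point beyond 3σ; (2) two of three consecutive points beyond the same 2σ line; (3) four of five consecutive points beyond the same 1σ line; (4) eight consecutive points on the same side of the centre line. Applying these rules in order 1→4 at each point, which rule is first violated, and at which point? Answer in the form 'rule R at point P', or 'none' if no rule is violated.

rule 3 at point 6

Zone of each point (C = within 1σ̂, B = 1σ̂–2σ̂, A = 2σ̂–3σ̂, * = beyond 3σ̂; sign = side of CL): 1:-B, 2:+A, 3:+C, 4:+B, 5:+B, 6:+B, 7:-C, 8:+B, 9:+C, 10:+C, 11:-C, 12:-B, 13:-C
Rule 3 (four of five consecutive points beyond the same 1σ limit) is satisfied at point 6.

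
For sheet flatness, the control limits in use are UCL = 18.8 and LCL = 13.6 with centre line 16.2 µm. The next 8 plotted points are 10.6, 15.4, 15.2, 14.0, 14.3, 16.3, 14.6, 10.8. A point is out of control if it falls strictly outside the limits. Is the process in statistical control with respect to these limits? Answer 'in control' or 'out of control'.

Compare each point to [13.6, 18.8]: sample 1 = 10.6 < LCL; sample 8 = 10.8 < LCL.

out of control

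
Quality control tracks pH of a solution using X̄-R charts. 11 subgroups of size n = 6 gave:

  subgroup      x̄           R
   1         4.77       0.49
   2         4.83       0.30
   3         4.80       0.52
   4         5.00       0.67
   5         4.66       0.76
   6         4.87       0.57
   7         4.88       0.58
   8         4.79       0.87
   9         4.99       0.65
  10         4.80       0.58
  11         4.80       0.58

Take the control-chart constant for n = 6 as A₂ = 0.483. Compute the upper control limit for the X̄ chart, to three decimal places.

X̄̄ = (4.77 + 4.83 + 4.80 + 5.00 + 4.66 + 4.87 + 4.88 + 4.79 + 4.99 + 4.80 + 4.80) / 11 = 53.1900 / 11 = 4.8355
R̄ = (0.49 + 0.30 + 0.52 + 0.67 + 0.76 + 0.57 + 0.58 + 0.87 + 0.65 + 0.58 + 0.58) / 11 = 6.5700 / 11 = 0.5973
UCL = X̄̄ + A₂·R̄ = 4.8355 + 0.483 × 0.5973 = 5.1239

5.124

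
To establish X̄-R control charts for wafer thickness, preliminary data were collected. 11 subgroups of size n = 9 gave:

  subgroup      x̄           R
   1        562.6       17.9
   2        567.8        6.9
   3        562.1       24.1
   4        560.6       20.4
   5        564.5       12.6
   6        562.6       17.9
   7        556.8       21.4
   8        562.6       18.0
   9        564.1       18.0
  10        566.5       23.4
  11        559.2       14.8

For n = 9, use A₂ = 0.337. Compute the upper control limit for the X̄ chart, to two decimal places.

568.66

X̄̄ = (562.6 + 567.8 + 562.1 + 560.6 + 564.5 + 562.6 + 556.8 + 562.6 + 564.1 + 566.5 + 559.2) / 11 = 6189.4000 / 11 = 562.6727
R̄ = (17.9 + 6.9 + 24.1 + 20.4 + 12.6 + 17.9 + 21.4 + 18.0 + 18.0 + 23.4 + 14.8) / 11 = 195.4000 / 11 = 17.7636
UCL = X̄̄ + A₂·R̄ = 562.6727 + 0.337 × 17.7636 = 568.6591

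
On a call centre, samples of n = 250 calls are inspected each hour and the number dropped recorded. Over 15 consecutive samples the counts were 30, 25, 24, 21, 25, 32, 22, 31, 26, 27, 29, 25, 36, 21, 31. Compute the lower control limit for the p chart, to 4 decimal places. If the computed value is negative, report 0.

0.0491

p̄ = Σdᵢ / (k·n) = 405 / (15 × 250) = 0.10800
LCL = p̄ − 3·√(p̄(1−p̄)/n) = 0.10800 − 3 × 0.01963 = 0.04911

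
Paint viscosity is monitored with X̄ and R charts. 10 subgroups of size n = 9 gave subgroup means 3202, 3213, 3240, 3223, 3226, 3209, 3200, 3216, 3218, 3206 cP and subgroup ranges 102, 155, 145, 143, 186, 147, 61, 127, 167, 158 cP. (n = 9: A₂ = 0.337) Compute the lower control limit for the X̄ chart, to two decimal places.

3168.42

X̄̄ = (3202 + 3213 + 3240 + 3223 + 3226 + 3209 + 3200 + 3216 + 3218 + 3206) / 10 = 32153.0000 / 10 = 3215.3000
R̄ = (102 + 155 + 145 + 143 + 186 + 147 + 61 + 127 + 167 + 158) / 10 = 1391.0000 / 10 = 139.1000
LCL = X̄̄ − A₂·R̄ = 3215.3000 − 0.337 × 139.1000 = 3168.4233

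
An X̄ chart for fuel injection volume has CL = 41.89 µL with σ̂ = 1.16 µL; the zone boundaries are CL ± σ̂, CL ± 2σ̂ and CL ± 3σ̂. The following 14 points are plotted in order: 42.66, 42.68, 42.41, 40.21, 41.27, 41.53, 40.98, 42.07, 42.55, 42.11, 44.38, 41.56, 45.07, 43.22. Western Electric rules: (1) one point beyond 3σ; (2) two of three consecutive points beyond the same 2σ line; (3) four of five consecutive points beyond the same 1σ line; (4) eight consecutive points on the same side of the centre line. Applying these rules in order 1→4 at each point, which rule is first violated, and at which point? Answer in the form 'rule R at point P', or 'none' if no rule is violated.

rule 2 at point 13

Zone of each point (C = within 1σ̂, B = 1σ̂–2σ̂, A = 2σ̂–3σ̂, * = beyond 3σ̂; sign = side of CL): 1:+C, 2:+C, 3:+C, 4:-B, 5:-C, 6:-C, 7:-C, 8:+C, 9:+C, 10:+C, 11:+A, 12:-C, 13:+A, 14:+B
Rule 2 (two of three consecutive points beyond the same 2σ limit) is satisfied at point 13.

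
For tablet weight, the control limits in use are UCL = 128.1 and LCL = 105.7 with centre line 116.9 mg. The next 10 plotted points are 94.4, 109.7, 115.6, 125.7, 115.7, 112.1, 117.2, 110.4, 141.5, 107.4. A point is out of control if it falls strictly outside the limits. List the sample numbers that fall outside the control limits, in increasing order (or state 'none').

1, 9

Compare each point to [105.7, 128.1]: sample 1 = 94.4 < LCL; sample 9 = 141.5 > UCL.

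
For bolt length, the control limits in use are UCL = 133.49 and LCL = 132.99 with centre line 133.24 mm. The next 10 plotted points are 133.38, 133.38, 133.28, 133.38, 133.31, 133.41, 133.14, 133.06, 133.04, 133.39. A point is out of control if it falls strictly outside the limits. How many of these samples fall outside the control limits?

0

All 10 points lie within [132.99, 133.49].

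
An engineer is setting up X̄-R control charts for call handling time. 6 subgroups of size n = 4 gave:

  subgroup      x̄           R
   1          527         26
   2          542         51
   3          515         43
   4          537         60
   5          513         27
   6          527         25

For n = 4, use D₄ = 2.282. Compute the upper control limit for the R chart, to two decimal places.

88.24

R̄ = (26 + 51 + 43 + 60 + 27 + 25) / 6 = 232.0000 / 6 = 38.6667
UCL_R = D₄·R̄ = 2.282 × 38.6667 = 88.2373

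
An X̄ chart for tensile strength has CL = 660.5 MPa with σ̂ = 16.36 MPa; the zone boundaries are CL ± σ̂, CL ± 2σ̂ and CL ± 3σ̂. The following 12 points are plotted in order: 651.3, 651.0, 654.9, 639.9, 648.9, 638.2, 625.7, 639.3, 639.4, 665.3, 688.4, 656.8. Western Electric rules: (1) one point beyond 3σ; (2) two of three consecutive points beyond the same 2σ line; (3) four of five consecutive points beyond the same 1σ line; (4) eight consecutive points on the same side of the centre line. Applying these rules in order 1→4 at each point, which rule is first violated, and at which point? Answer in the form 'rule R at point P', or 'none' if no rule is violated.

rule 3 at point 8

Zone of each point (C = within 1σ̂, B = 1σ̂–2σ̂, A = 2σ̂–3σ̂, * = beyond 3σ̂; sign = side of CL): 1:-C, 2:-C, 3:-C, 4:-B, 5:-C, 6:-B, 7:-A, 8:-B, 9:-B, 10:+C, 11:+B, 12:-C
Rule 3 (four of five consecutive points beyond the same 1σ limit) is satisfied at point 8.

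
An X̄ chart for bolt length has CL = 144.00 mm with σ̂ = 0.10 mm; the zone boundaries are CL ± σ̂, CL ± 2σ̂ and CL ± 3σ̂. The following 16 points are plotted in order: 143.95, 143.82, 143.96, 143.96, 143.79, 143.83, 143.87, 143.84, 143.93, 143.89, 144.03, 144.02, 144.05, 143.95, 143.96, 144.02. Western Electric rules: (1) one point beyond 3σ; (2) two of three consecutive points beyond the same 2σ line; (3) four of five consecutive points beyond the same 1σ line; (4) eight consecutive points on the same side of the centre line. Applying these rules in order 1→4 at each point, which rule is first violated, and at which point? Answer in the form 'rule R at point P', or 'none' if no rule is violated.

Zone of each point (C = within 1σ̂, B = 1σ̂–2σ̂, A = 2σ̂–3σ̂, * = beyond 3σ̂; sign = side of CL): 1:-C, 2:-B, 3:-C, 4:-C, 5:-A, 6:-B, 7:-B, 8:-B, 9:-C, 10:-B, 11:+C, 12:+C, 13:+C, 14:-C, 15:-C, 16:+C
Rule 3 (four of five consecutive points beyond the same 1σ limit) is satisfied at point 8.

rule 3 at point 8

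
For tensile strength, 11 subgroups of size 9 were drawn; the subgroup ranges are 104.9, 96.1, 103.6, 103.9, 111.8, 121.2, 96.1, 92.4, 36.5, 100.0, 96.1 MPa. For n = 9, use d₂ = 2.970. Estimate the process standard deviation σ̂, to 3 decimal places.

R̄ = (104.9 + 96.1 + 103.6 + 103.9 + 111.8 + 121.2 + 96.1 + 92.4 + 36.5 + 100.0 + 96.1) / 11 = 96.6000
σ̂ = R̄ / d₂ = 96.6000 / 2.970 = 32.5253

32.525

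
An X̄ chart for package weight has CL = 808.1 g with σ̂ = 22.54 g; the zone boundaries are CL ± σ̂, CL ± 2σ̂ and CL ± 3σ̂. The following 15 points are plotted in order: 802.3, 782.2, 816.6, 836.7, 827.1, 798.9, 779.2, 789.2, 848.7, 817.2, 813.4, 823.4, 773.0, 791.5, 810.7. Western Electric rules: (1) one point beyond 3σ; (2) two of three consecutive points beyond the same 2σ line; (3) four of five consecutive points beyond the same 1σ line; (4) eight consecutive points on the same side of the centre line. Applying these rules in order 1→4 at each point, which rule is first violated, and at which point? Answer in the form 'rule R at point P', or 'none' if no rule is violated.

Zone of each point (C = within 1σ̂, B = 1σ̂–2σ̂, A = 2σ̂–3σ̂, * = beyond 3σ̂; sign = side of CL): 1:-C, 2:-B, 3:+C, 4:+B, 5:+C, 6:-C, 7:-B, 8:-C, 9:+B, 10:+C, 11:+C, 12:+C, 13:-B, 14:-C, 15:+C
No rule fires across all 15 points.

none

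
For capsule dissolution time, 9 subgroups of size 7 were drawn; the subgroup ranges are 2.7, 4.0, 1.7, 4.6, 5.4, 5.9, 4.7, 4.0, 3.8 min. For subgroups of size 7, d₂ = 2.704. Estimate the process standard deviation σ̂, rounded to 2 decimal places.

1.51

R̄ = (2.7 + 4.0 + 1.7 + 4.6 + 5.4 + 5.9 + 4.7 + 4.0 + 3.8) / 9 = 4.0889
σ̂ = R̄ / d₂ = 4.0889 / 2.704 = 1.5122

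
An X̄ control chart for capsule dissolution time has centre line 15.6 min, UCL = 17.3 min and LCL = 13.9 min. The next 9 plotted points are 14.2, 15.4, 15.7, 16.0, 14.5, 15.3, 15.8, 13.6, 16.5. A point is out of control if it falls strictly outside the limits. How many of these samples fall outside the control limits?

1

Compare each point to [13.9, 17.3]: sample 8 = 13.6 < LCL.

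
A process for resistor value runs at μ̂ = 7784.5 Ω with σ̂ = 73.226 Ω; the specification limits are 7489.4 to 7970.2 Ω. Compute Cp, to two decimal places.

1.09

Cp = (USL − LSL) / (6σ̂) = (7970.2 − 7489.4) / (6 × 73.226) = 480.8000 / 439.3560 = 1.0943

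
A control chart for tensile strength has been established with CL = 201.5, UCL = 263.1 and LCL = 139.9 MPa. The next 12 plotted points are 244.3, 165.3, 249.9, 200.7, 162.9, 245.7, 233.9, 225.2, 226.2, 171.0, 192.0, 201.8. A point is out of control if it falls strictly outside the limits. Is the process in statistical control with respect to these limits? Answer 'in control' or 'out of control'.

All 12 points lie within [139.9, 263.1].

in control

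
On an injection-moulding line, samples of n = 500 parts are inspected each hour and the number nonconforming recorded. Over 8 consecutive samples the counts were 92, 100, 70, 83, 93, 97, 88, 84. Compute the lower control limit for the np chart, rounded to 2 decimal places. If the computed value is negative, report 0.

p̄ = Σdᵢ / (k·n) = 707 / (8 × 500) = 0.17675
LCL = np̄ − 3·√(np̄(1−p̄)) = 88.3750 − 3 × 8.5296 = 62.7861

62.79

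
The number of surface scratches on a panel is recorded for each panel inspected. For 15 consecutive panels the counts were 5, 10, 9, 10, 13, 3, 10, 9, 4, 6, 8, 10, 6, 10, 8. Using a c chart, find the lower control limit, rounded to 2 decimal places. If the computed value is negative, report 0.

c̄ = (5 + 10 + 9 + 10 + 13 + 3 + 10 + 9 + 4 + 6 + 8 + 10 + 6 + 10 + 8) / 15 = 121 / 15 = 8.0667
LCL = c̄ − 3√c̄ = 8.0667 − 3 × 2.8402 = -0.4539 → 0 (cannot be negative)

0.00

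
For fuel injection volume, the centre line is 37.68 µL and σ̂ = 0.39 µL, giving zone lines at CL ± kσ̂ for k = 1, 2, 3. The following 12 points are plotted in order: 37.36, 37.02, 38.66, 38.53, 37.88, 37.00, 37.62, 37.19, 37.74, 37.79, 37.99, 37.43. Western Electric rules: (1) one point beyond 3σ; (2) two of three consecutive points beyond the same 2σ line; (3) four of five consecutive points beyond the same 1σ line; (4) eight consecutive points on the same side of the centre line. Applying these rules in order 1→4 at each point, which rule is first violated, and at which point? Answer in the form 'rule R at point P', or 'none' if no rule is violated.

rule 2 at point 4

Zone of each point (C = within 1σ̂, B = 1σ̂–2σ̂, A = 2σ̂–3σ̂, * = beyond 3σ̂; sign = side of CL): 1:-C, 2:-B, 3:+A, 4:+A, 5:+C, 6:-B, 7:-C, 8:-B, 9:+C, 10:+C, 11:+C, 12:-C
Rule 2 (two of three consecutive points beyond the same 2σ limit) is satisfied at point 4.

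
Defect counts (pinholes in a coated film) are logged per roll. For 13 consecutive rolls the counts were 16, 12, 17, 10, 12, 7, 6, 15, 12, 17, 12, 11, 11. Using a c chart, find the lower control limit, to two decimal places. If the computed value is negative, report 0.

c̄ = (16 + 12 + 17 + 10 + 12 + 7 + 6 + 15 + 12 + 17 + 12 + 11 + 11) / 13 = 158 / 13 = 12.1538
LCL = c̄ − 3√c̄ = 12.1538 − 3 × 3.4862 = 1.6951

1.70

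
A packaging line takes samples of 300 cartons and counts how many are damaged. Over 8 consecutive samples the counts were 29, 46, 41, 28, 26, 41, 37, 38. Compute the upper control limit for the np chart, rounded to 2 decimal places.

p̄ = Σdᵢ / (k·n) = 286 / (8 × 300) = 0.11917
UCL = np̄ + 3·√(np̄(1−p̄)) = 35.7500 + 3 × √(35.7500×0.88083) = 35.7500 + 3 × 5.6116 = 52.5847

52.58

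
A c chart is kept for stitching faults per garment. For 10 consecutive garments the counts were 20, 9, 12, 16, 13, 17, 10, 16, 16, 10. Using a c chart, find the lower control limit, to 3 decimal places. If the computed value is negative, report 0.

2.715

c̄ = (20 + 9 + 12 + 16 + 13 + 17 + 10 + 16 + 16 + 10) / 10 = 139 / 10 = 13.9000
LCL = c̄ − 3√c̄ = 13.9000 − 3 × 3.7283 = 2.7152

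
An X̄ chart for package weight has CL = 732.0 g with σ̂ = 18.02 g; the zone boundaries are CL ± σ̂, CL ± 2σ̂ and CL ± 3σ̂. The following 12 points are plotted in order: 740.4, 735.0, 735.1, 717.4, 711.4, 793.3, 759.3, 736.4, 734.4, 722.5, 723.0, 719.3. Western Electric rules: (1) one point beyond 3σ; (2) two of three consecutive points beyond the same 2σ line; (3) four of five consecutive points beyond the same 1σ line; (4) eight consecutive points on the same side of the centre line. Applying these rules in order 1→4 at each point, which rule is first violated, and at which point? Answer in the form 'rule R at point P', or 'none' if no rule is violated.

rule 1 at point 6

Zone of each point (C = within 1σ̂, B = 1σ̂–2σ̂, A = 2σ̂–3σ̂, * = beyond 3σ̂; sign = side of CL): 1:+C, 2:+C, 3:+C, 4:-C, 5:-B, 6:+*, 7:+B, 8:+C, 9:+C, 10:-C, 11:-C, 12:-C
Rule 1 (one point beyond the 3σ limits) is satisfied at point 6.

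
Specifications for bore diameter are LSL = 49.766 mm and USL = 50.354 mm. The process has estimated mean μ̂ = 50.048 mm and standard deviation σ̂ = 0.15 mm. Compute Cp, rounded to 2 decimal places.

Cp = (USL − LSL) / (6σ̂) = (50.354 − 49.766) / (6 × 0.15) = 0.5880 / 0.9000 = 0.6533

0.65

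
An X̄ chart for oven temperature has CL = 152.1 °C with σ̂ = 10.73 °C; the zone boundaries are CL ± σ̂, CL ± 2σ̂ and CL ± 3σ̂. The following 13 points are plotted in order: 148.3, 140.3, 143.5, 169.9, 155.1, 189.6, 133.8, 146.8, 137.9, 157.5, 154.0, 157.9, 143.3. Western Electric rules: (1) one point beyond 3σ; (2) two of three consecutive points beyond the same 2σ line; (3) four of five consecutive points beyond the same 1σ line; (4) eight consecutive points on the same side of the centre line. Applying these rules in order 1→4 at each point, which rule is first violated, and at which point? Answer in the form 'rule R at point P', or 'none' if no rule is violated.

Zone of each point (C = within 1σ̂, B = 1σ̂–2σ̂, A = 2σ̂–3σ̂, * = beyond 3σ̂; sign = side of CL): 1:-C, 2:-B, 3:-C, 4:+B, 5:+C, 6:+*, 7:-B, 8:-C, 9:-B, 10:+C, 11:+C, 12:+C, 13:-C
Rule 1 (one point beyond the 3σ limits) is satisfied at point 6.

rule 1 at point 6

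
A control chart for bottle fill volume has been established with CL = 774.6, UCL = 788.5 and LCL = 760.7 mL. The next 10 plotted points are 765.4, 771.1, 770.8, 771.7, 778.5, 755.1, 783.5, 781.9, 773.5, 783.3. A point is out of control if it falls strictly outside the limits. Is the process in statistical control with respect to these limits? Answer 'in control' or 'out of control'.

Compare each point to [760.7, 788.5]: sample 6 = 755.1 < LCL.

out of control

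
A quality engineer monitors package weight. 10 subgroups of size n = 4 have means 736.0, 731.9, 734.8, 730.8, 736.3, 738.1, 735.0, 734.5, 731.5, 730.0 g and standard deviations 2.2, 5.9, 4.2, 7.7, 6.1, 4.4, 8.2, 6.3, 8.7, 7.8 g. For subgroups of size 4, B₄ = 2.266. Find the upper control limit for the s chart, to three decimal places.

s̄ = (2.2 + 5.9 + 4.2 + 7.7 + 6.1 + 4.4 + 8.2 + 6.3 + 8.7 + 7.8) / 10 = 6.1500
UCL_s = B₄·s̄ = 2.266 × 6.1500 = 13.9359

13.936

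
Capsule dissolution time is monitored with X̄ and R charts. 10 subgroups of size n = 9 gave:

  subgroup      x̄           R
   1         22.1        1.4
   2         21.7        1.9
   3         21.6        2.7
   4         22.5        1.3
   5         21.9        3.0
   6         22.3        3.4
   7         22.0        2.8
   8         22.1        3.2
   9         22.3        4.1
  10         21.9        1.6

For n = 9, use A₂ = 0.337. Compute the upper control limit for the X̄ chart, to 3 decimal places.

X̄̄ = (22.1 + 21.7 + 21.6 + 22.5 + 21.9 + 22.3 + 22.0 + 22.1 + 22.3 + 21.9) / 10 = 220.4000 / 10 = 22.0400
R̄ = (1.4 + 1.9 + 2.7 + 1.3 + 3.0 + 3.4 + 2.8 + 3.2 + 4.1 + 1.6) / 10 = 25.4000 / 10 = 2.5400
UCL = X̄̄ + A₂·R̄ = 22.0400 + 0.337 × 2.5400 = 22.8960

22.896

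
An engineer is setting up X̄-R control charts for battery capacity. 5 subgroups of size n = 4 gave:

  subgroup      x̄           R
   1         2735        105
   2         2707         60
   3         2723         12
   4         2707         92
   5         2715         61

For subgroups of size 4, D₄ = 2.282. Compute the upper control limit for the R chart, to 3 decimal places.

R̄ = (105 + 60 + 12 + 92 + 61) / 5 = 330.0000 / 5 = 66.0000
UCL_R = D₄·R̄ = 2.282 × 66.0000 = 150.6120

150.612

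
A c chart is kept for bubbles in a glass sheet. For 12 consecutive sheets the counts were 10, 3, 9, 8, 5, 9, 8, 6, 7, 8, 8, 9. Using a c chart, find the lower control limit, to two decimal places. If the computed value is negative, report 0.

0.00

c̄ = (10 + 3 + 9 + 8 + 5 + 9 + 8 + 6 + 7 + 8 + 8 + 9) / 12 = 90 / 12 = 7.5000
LCL = c̄ − 3√c̄ = 7.5000 − 3 × 2.7386 = -0.7158 → 0 (cannot be negative)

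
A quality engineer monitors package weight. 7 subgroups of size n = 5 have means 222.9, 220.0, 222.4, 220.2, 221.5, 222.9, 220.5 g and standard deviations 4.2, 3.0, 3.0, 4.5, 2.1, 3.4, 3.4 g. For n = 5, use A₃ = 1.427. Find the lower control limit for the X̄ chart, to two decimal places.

X̄̄ = (222.9 + 220.0 + 222.4 + 220.2 + 221.5 + 222.9 + 220.5) / 7 = 221.4857
s̄ = (4.2 + 3.0 + 3.0 + 4.5 + 2.1 + 3.4 + 3.4) / 7 = 3.3714
LCL = X̄̄ − A₃·s̄ = 221.4857 − 1.427 × 3.3714 = 216.6747

216.67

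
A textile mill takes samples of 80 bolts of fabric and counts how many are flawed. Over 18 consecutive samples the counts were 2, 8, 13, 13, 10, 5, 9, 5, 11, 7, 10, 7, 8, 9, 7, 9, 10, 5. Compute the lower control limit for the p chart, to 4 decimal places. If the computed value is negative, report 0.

p̄ = Σdᵢ / (k·n) = 148 / (18 × 80) = 0.10278
LCL = p̄ − 3·√(p̄(1−p̄)/n) = 0.10278 − 3 × 0.03395 = 0.00092

0.0009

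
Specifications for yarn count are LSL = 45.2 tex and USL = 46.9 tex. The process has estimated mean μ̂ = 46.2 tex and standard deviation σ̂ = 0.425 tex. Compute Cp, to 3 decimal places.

Cp = (USL − LSL) / (6σ̂) = (46.9 − 45.2) / (6 × 0.425) = 1.7000 / 2.5500 = 0.6667

0.667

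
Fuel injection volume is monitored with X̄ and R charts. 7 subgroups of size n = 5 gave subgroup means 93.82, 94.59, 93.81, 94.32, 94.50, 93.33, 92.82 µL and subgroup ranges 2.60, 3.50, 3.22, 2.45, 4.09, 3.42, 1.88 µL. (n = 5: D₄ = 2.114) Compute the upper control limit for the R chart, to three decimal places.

6.390

R̄ = (2.60 + 3.50 + 3.22 + 2.45 + 4.09 + 3.42 + 1.88) / 7 = 21.1600 / 7 = 3.0229
UCL_R = D₄·R̄ = 2.114 × 3.0229 = 6.3903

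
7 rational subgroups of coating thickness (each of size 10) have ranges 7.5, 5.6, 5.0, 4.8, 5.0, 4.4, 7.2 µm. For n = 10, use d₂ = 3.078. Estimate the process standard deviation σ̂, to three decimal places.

1.833

R̄ = (7.5 + 5.6 + 5.0 + 4.8 + 5.0 + 4.4 + 7.2) / 7 = 5.6429
σ̂ = R̄ / d₂ = 5.6429 / 3.078 = 1.8333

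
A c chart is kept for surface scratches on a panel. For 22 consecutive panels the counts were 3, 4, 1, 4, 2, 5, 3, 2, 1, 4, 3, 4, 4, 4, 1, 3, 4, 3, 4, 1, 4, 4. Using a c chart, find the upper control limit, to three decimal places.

8.365

c̄ = (3 + 4 + 1 + 4 + 2 + 5 + 3 + 2 + 1 + 4 + 3 + 4 + 4 + 4 + 1 + 3 + 4 + 3 + 4 + 1 + 4 + 4) / 22 = 68 / 22 = 3.0909
UCL = c̄ + 3√c̄ = 3.0909 + 3 × √3.0909 = 3.0909 + 3 × 1.7581 = 8.3652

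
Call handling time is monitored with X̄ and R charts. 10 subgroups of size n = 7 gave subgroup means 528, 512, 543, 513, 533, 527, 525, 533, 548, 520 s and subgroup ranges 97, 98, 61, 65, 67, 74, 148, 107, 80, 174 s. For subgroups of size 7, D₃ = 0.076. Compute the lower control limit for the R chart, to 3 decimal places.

7.380

R̄ = (97 + 98 + 61 + 65 + 67 + 74 + 148 + 107 + 80 + 174) / 10 = 971.0000 / 10 = 97.1000
LCL_R = D₃·R̄ = 0.076 × 97.1000 = 7.3796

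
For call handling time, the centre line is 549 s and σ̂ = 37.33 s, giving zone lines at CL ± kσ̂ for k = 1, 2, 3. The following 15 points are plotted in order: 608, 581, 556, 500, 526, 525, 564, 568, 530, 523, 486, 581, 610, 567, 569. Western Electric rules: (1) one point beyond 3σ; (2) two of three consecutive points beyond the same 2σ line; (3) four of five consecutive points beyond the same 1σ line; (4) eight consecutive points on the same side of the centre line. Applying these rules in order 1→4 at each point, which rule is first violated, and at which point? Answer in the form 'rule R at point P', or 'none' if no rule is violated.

none

Zone of each point (C = within 1σ̂, B = 1σ̂–2σ̂, A = 2σ̂–3σ̂, * = beyond 3σ̂; sign = side of CL): 1:+B, 2:+C, 3:+C, 4:-B, 5:-C, 6:-C, 7:+C, 8:+C, 9:-C, 10:-C, 11:-B, 12:+C, 13:+B, 14:+C, 15:+C
No rule fires across all 15 points.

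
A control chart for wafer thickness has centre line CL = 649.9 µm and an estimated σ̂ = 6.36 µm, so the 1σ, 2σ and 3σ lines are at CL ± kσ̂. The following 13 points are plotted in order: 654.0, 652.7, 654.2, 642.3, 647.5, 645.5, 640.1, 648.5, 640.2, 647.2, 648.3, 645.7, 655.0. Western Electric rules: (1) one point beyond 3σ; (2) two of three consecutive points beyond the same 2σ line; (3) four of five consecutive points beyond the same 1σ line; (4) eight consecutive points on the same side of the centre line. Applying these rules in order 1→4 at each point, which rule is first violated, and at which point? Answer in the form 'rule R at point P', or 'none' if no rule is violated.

rule 4 at point 11

Zone of each point (C = within 1σ̂, B = 1σ̂–2σ̂, A = 2σ̂–3σ̂, * = beyond 3σ̂; sign = side of CL): 1:+C, 2:+C, 3:+C, 4:-B, 5:-C, 6:-C, 7:-B, 8:-C, 9:-B, 10:-C, 11:-C, 12:-C, 13:+C
Rule 4 (eight consecutive points on the same side of the centre line) is satisfied at point 11.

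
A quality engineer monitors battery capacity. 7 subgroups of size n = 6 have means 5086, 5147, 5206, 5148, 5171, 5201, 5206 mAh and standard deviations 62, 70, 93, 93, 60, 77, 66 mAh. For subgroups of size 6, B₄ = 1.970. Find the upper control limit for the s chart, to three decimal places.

s̄ = (62 + 70 + 93 + 93 + 60 + 77 + 66) / 7 = 74.4286
UCL_s = B₄·s̄ = 1.970 × 74.4286 = 146.6243

146.624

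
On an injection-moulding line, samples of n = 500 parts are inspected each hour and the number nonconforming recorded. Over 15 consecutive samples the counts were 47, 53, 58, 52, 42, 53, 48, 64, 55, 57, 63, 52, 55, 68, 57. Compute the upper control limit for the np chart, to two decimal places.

p̄ = Σdᵢ / (k·n) = 824 / (15 × 500) = 0.10987
UCL = np̄ + 3·√(np̄(1−p̄)) = 54.9333 + 3 × √(54.9333×0.89013) = 54.9333 + 3 × 6.9927 = 75.9115

75.91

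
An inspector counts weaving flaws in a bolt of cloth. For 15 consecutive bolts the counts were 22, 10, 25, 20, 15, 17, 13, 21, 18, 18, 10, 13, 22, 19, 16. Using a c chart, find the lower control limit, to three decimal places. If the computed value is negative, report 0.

4.801

c̄ = (22 + 10 + 25 + 20 + 15 + 17 + 13 + 21 + 18 + 18 + 10 + 13 + 22 + 19 + 16) / 15 = 259 / 15 = 17.2667
LCL = c̄ − 3√c̄ = 17.2667 − 3 × 4.1553 = 4.8007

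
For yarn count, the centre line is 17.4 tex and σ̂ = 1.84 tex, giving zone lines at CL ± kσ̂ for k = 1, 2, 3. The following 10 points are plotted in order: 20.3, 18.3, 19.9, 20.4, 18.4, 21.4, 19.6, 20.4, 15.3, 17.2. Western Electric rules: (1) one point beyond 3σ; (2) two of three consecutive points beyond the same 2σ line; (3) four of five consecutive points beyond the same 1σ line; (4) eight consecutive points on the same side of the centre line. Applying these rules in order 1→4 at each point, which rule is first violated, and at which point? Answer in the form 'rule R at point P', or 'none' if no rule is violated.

Zone of each point (C = within 1σ̂, B = 1σ̂–2σ̂, A = 2σ̂–3σ̂, * = beyond 3σ̂; sign = side of CL): 1:+B, 2:+C, 3:+B, 4:+B, 5:+C, 6:+A, 7:+B, 8:+B, 9:-B, 10:-C
Rule 3 (four of five consecutive points beyond the same 1σ limit) is satisfied at point 7.

rule 3 at point 7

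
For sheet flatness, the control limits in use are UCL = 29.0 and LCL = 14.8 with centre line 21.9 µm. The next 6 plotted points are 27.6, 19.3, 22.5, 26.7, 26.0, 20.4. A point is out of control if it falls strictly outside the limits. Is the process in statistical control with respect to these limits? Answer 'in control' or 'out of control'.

in control

All 6 points lie within [14.8, 29.0].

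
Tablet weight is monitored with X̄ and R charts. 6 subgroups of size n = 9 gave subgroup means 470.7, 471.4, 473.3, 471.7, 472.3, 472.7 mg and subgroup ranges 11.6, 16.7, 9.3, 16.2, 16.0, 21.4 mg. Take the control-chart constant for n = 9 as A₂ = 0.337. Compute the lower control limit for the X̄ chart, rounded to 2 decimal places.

466.89

X̄̄ = (470.7 + 471.4 + 473.3 + 471.7 + 472.3 + 472.7) / 6 = 2832.1000 / 6 = 472.0167
R̄ = (11.6 + 16.7 + 9.3 + 16.2 + 16.0 + 21.4) / 6 = 91.2000 / 6 = 15.2000
LCL = X̄̄ − A₂·R̄ = 472.0167 − 0.337 × 15.2000 = 466.8943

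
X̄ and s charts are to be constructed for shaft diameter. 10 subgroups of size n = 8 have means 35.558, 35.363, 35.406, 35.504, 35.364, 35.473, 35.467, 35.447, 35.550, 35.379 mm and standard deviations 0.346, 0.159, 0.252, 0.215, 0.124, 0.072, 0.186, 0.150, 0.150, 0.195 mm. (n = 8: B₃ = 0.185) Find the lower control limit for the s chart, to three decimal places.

s̄ = (0.346 + 0.159 + 0.252 + 0.215 + 0.124 + 0.072 + 0.186 + 0.150 + 0.150 + 0.195) / 10 = 0.1849
LCL_s = B₃·s̄ = 0.185 × 0.1849 = 0.0342

0.034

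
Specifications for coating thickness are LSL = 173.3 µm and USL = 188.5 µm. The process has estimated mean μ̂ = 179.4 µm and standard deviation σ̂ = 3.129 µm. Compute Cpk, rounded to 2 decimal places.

Cpu = (USL − μ̂) / (3σ̂) = (188.5 − 179.4) / (3 × 3.129) = 0.9694; Cpl = (μ̂ − LSL) / (3σ̂) = (179.4 − 173.3) / (3 × 3.129) = 0.6498; Cpk = min(Cpu, Cpl) = 0.6498

0.65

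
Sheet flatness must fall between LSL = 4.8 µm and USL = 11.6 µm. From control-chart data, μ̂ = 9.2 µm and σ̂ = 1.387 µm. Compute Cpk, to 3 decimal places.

0.577

Cpu = (USL − μ̂) / (3σ̂) = (11.6 − 9.2) / (3 × 1.387) = 0.5768; Cpl = (μ̂ − LSL) / (3σ̂) = (9.2 − 4.8) / (3 × 1.387) = 1.0574; Cpk = min(Cpu, Cpl) = 0.5768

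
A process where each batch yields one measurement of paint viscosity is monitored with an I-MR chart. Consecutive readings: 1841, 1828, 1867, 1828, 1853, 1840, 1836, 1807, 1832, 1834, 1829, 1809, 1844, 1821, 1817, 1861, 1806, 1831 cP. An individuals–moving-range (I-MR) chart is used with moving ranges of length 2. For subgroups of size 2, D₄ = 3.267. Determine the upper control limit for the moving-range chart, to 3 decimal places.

Moving ranges: 13, 39, 39, 25, 13, 4, 29, 25, 2, 5, 20, 35, 23, 4, 44, 55, 25; M̄R̄ = 400.0000 / 17 = 23.5294
UCL_MR = D₄·M̄R̄ = 3.267 × 23.5294 = 76.8706

76.871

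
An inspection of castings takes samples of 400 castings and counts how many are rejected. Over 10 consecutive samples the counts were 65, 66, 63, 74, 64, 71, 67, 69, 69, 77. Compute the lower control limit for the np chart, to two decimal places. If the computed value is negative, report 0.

p̄ = Σdᵢ / (k·n) = 685 / (10 × 400) = 0.17125
LCL = np̄ − 3·√(np̄(1−p̄)) = 68.5000 − 3 × 7.5345 = 45.8964

45.90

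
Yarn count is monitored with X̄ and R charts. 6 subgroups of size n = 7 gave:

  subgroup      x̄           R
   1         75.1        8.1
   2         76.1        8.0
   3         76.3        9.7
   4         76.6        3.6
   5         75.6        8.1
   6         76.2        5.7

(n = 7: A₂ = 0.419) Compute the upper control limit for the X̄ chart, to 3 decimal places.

79.000

X̄̄ = (75.1 + 76.1 + 76.3 + 76.6 + 75.6 + 76.2) / 6 = 455.9000 / 6 = 75.9833
R̄ = (8.1 + 8.0 + 9.7 + 3.6 + 8.1 + 5.7) / 6 = 43.2000 / 6 = 7.2000
UCL = X̄̄ + A₂·R̄ = 75.9833 + 0.419 × 7.2000 = 79.0001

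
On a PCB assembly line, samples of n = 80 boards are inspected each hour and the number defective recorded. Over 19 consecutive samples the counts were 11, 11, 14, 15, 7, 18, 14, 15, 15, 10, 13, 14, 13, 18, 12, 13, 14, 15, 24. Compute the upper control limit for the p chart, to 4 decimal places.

0.3024

p̄ = Σdᵢ / (k·n) = 266 / (19 × 80) = 0.17500
UCL = p̄ + 3·√(p̄(1−p̄)/n) = 0.17500 + 3 × √(0.17500×0.82500/80) = 0.17500 + 3 × 0.04248 = 0.30244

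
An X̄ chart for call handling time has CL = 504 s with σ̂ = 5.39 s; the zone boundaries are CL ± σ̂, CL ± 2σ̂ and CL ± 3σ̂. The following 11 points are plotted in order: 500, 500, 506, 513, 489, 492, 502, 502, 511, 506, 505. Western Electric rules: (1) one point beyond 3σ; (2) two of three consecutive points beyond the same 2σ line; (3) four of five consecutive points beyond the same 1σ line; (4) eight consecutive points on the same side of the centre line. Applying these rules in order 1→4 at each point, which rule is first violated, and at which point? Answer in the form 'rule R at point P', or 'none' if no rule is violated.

Zone of each point (C = within 1σ̂, B = 1σ̂–2σ̂, A = 2σ̂–3σ̂, * = beyond 3σ̂; sign = side of CL): 1:-C, 2:-C, 3:+C, 4:+B, 5:-A, 6:-A, 7:-C, 8:-C, 9:+B, 10:+C, 11:+C
Rule 2 (two of three consecutive points beyond the same 2σ limit) is satisfied at point 6.

rule 2 at point 6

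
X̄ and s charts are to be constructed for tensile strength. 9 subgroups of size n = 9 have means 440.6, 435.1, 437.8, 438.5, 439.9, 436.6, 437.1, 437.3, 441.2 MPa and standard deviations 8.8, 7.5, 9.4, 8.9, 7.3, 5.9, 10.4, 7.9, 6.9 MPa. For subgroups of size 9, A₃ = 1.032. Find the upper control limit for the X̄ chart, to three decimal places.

X̄̄ = (440.6 + 435.1 + 437.8 + 438.5 + 439.9 + 436.6 + 437.1 + 437.3 + 441.2) / 9 = 438.2333
s̄ = (8.8 + 7.5 + 9.4 + 8.9 + 7.3 + 5.9 + 10.4 + 7.9 + 6.9) / 9 = 8.1111
UCL = X̄̄ + A₃·s̄ = 438.2333 + 1.032 × 8.1111 = 446.6040

446.604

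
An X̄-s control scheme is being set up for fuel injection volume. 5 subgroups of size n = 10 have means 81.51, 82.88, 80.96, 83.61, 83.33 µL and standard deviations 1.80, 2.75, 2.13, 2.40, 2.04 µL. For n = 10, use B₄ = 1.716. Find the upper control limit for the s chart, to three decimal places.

s̄ = (1.80 + 2.75 + 2.13 + 2.40 + 2.04) / 5 = 2.2240
UCL_s = B₄·s̄ = 1.716 × 2.2240 = 3.8164

3.816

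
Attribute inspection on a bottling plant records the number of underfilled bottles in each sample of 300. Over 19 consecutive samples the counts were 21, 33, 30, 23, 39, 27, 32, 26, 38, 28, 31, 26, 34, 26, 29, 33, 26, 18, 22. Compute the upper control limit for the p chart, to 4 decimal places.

0.1459

p̄ = Σdᵢ / (k·n) = 542 / (19 × 300) = 0.09509
UCL = p̄ + 3·√(p̄(1−p̄)/n) = 0.09509 + 3 × √(0.09509×0.90491/300) = 0.09509 + 3 × 0.01694 = 0.14590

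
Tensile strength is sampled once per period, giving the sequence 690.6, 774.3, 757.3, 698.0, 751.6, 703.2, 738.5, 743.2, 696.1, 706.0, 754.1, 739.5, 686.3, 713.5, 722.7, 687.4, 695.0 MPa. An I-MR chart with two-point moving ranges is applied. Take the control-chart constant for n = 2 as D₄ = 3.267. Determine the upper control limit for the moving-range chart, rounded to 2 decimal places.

Moving ranges: 83.7, 17.0, 59.3, 53.6, 48.4, 35.3, 4.7, 47.1, 9.9, 48.1, 14.6, 53.2, 27.2, 9.2, 35.3, 7.6; M̄R̄ = 554.2000 / 16 = 34.6375
UCL_MR = D₄·M̄R̄ = 3.267 × 34.6375 = 113.1607

113.16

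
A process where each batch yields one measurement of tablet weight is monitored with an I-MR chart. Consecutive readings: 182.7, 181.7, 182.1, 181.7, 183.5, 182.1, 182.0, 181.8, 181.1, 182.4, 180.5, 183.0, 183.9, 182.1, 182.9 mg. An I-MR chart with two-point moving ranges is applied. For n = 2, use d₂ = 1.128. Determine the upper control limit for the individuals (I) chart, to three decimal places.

185.121

X̄ = (182.7 + 181.7 + 182.1 + 181.7 + 183.5 + 182.1 + 182.0 + 181.8 + 181.1 + 182.4 + 180.5 + 183.0 + 183.9 + 182.1 + 182.9) / 15 = 182.2333
Moving ranges: 1.0, 0.4, 0.4, 1.8, 1.4, 0.1, 0.2, 0.7, 1.3, 1.9, 2.5, 0.9, 1.8, 0.8; M̄R̄ = 15.2000 / 14 = 1.0857
UCL = X̄ + 3·M̄R̄/d₂ = 182.2333 + 3 × 1.0857 / 1.128 = 185.1209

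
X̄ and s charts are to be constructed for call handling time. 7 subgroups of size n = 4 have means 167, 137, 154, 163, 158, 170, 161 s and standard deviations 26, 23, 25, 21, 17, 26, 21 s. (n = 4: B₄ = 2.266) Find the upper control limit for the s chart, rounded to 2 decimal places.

s̄ = (26 + 23 + 25 + 21 + 17 + 26 + 21) / 7 = 22.7143
UCL_s = B₄·s̄ = 2.266 × 22.7143 = 51.4706

51.47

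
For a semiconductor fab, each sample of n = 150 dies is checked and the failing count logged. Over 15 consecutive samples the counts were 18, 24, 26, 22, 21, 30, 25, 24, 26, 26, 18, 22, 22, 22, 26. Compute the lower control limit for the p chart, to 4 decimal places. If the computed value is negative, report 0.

0.0675

p̄ = Σdᵢ / (k·n) = 352 / (15 × 150) = 0.15644
LCL = p̄ − 3·√(p̄(1−p̄)/n) = 0.15644 − 3 × 0.02966 = 0.06746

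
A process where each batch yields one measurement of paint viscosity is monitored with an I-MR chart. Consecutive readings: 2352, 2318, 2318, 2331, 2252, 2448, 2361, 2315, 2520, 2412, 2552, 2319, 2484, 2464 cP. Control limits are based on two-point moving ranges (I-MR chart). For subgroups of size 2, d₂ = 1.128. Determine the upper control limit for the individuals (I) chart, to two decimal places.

X̄ = (2352 + 2318 + 2318 + 2331 + 2252 + 2448 + 2361 + 2315 + 2520 + 2412 + 2552 + 2319 + 2484 + 2464) / 14 = 2389.0000
Moving ranges: 34, 0, 13, 79, 196, 87, 46, 205, 108, 140, 233, 165, 20; M̄R̄ = 1326.0000 / 13 = 102.0000
UCL = X̄ + 3·M̄R̄/d₂ = 2389.0000 + 3 × 102.0000 / 1.128 = 2660.2766

2660.28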